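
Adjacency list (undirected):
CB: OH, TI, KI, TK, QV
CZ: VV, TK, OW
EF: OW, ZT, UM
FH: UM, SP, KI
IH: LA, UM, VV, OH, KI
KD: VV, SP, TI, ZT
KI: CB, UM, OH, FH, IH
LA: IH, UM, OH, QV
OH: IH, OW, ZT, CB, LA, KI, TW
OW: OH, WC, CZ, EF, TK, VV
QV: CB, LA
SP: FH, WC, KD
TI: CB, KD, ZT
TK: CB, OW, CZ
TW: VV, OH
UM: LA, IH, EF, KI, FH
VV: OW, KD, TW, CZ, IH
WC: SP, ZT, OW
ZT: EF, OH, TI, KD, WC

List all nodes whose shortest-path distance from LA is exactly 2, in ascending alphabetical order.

Level 0: LA
Level 1: IH, OH, QV, UM
Level 2: CB, EF, FH, KI, OW, TW, VV, ZT
Level 3: CZ, KD, SP, TI, TK, WC

CB, EF, FH, KI, OW, TW, VV, ZT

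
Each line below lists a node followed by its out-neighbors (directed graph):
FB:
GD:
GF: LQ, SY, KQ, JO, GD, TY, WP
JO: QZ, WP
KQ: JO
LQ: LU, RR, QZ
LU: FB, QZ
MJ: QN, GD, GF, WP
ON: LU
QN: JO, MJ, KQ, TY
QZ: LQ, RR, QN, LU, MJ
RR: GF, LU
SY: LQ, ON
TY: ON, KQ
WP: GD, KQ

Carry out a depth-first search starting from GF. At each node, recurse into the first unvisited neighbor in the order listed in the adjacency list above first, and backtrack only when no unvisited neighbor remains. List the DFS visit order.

GF, LQ, LU, FB, QZ, RR, QN, JO, WP, GD, KQ, MJ, TY, ON, SY

Visit GF
GF → LQ
LQ → LU
LU → FB
LU → QZ
QZ → RR
QZ → QN
QN → JO
JO → WP
WP → GD
WP → KQ
QN → MJ
QN → TY
TY → ON
GF → SY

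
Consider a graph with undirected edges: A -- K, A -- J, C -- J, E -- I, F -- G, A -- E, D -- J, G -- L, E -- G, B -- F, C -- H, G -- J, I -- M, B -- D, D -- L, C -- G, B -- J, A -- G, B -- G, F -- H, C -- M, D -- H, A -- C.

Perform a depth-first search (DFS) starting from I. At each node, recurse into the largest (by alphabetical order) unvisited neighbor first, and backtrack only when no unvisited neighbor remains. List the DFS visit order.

I, M, C, J, G, L, D, H, F, B, E, A, K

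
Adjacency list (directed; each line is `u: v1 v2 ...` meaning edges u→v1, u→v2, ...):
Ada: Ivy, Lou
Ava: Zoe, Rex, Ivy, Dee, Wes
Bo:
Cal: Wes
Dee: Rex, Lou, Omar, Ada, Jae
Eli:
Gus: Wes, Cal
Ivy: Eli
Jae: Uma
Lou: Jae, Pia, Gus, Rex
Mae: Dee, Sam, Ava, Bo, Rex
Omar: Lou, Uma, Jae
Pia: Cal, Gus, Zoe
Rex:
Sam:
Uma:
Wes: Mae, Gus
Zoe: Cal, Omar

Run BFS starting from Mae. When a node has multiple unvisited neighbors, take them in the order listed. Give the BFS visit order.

Mae -> Dee -> Sam -> Ava -> Bo -> Rex -> Lou -> Omar -> Ada -> Jae -> Zoe -> Ivy -> Wes -> Pia -> Gus -> Uma -> Cal -> Eli

Visit Mae; enqueue Dee, Sam, Ava, Bo, Rex → queue [Dee, Sam, Ava, Bo, Rex]
Visit Dee; enqueue Lou, Omar, Ada, Jae → queue [Sam, Ava, Bo, Rex, Lou, Omar, Ada, Jae]
Visit Sam → queue [Ava, Bo, Rex, Lou, Omar, Ada, Jae]
Visit Ava; enqueue Zoe, Ivy, Wes → queue [Bo, Rex, Lou, Omar, Ada, Jae, Zoe, Ivy, Wes]
Visit Bo → queue [Rex, Lou, Omar, Ada, Jae, Zoe, Ivy, Wes]
Visit Rex → queue [Lou, Omar, Ada, Jae, Zoe, Ivy, Wes]
Visit Lou; enqueue Pia, Gus → queue [Omar, Ada, Jae, Zoe, Ivy, Wes, Pia, Gus]
Visit Omar; enqueue Uma → queue [Ada, Jae, Zoe, Ivy, Wes, Pia, Gus, Uma]
Visit Ada → queue [Jae, Zoe, Ivy, Wes, Pia, Gus, Uma]
Visit Jae → queue [Zoe, Ivy, Wes, Pia, Gus, Uma]
Visit Zoe; enqueue Cal → queue [Ivy, Wes, Pia, Gus, Uma, Cal]
Visit Ivy; enqueue Eli → queue [Wes, Pia, Gus, Uma, Cal, Eli]
Visit Wes → queue [Pia, Gus, Uma, Cal, Eli]
Visit Pia → queue [Gus, Uma, Cal, Eli]
Visit Gus → queue [Uma, Cal, Eli]
Visit Uma → queue [Cal, Eli]
Visit Cal → queue [Eli]
Visit Eli → queue []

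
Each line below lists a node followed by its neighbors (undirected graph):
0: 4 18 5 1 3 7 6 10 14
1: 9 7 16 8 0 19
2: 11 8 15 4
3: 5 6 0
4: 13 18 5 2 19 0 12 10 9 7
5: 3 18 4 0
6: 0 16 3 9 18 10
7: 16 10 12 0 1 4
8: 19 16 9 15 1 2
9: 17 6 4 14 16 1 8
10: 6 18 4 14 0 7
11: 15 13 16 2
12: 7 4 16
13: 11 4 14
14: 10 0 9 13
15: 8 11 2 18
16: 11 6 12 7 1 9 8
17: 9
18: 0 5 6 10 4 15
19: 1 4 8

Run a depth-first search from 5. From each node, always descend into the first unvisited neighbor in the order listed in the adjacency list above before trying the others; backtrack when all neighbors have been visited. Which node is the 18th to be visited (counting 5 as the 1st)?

Visit 5
5 → 3
3 → 6
6 → 0
0 → 4
4 → 13
13 → 11
11 → 15
15 → 8
8 → 19
19 → 1
1 → 9
9 → 17
9 → 14
14 → 10
10 → 18
10 → 7
7 → 16
16 → 12
8 → 2

Visit order: 5, 3, 6, 0, 4, 13, 11, 15, 8, 19, 1, 9, 17, 14, 10, 18, 7, 16, 12, 2

16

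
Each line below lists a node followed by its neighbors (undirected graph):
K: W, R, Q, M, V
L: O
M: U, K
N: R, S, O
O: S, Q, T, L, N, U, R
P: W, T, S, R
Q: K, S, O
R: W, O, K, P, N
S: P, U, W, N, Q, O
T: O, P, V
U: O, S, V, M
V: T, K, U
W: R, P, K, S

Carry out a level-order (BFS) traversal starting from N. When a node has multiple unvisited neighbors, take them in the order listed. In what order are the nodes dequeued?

Visit N; enqueue R, S, O → queue [R, S, O]
Visit R; enqueue W, K, P → queue [S, O, W, K, P]
Visit S; enqueue U, Q → queue [O, W, K, P, U, Q]
Visit O; enqueue T, L → queue [W, K, P, U, Q, T, L]
Visit W → queue [K, P, U, Q, T, L]
Visit K; enqueue M, V → queue [P, U, Q, T, L, M, V]
Visit P → queue [U, Q, T, L, M, V]
Visit U → queue [Q, T, L, M, V]
Visit Q → queue [T, L, M, V]
Visit T → queue [L, M, V]
Visit L → queue [M, V]
Visit M → queue [V]
Visit V → queue []

N -> R -> S -> O -> W -> K -> P -> U -> Q -> T -> L -> M -> V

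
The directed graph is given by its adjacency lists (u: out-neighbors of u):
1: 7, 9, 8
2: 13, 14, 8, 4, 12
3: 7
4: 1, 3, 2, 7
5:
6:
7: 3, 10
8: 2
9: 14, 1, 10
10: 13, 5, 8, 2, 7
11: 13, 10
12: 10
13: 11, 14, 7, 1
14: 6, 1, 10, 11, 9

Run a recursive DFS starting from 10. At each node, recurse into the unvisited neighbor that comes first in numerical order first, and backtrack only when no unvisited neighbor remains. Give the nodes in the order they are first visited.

10 2 4 1 7 3 8 9 14 6 11 13 12 5

Visit 10
10 → 2
2 → 4
4 → 1
1 → 7
7 → 3
1 → 8
1 → 9
9 → 14
14 → 6
14 → 11
11 → 13
2 → 12
10 → 5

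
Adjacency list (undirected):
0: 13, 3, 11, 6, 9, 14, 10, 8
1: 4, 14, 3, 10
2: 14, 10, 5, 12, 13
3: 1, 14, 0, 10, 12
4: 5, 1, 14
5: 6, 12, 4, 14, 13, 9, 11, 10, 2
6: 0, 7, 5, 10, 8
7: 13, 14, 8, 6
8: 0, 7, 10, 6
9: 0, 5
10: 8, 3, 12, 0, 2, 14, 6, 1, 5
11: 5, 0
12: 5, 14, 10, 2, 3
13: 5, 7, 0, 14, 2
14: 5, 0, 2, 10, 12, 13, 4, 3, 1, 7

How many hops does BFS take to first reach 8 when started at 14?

Level 0: 14
Level 1: 0, 1, 2, 3, 4, 5, 7, 10, 12, 13
Level 2: 6, 8, 9, 11
8 first appears at level 2.

2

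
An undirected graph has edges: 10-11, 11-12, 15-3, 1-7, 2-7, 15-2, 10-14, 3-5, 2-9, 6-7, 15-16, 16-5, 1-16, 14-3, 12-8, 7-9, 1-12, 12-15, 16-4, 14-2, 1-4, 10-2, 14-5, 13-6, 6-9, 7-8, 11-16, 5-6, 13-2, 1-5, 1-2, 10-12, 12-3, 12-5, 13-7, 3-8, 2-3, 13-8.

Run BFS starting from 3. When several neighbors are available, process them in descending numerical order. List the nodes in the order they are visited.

3, 15, 14, 12, 8, 5, 2, 16, 10, 11, 1, 13, 7, 6, 9, 4

Visit 3; enqueue 15, 14, 12, 8, 5, 2 → queue [15, 14, 12, 8, 5, 2]
Visit 15; enqueue 16 → queue [14, 12, 8, 5, 2, 16]
Visit 14; enqueue 10 → queue [12, 8, 5, 2, 16, 10]
Visit 12; enqueue 11, 1 → queue [8, 5, 2, 16, 10, 11, 1]
Visit 8; enqueue 13, 7 → queue [5, 2, 16, 10, 11, 1, 13, 7]
Visit 5; enqueue 6 → queue [2, 16, 10, 11, 1, 13, 7, 6]
Visit 2; enqueue 9 → queue [16, 10, 11, 1, 13, 7, 6, 9]
Visit 16; enqueue 4 → queue [10, 11, 1, 13, 7, 6, 9, 4]
Visit 10 → queue [11, 1, 13, 7, 6, 9, 4]
Visit 11 → queue [1, 13, 7, 6, 9, 4]
Visit 1 → queue [13, 7, 6, 9, 4]
Visit 13 → queue [7, 6, 9, 4]
Visit 7 → queue [6, 9, 4]
Visit 6 → queue [9, 4]
Visit 9 → queue [4]
Visit 4 → queue []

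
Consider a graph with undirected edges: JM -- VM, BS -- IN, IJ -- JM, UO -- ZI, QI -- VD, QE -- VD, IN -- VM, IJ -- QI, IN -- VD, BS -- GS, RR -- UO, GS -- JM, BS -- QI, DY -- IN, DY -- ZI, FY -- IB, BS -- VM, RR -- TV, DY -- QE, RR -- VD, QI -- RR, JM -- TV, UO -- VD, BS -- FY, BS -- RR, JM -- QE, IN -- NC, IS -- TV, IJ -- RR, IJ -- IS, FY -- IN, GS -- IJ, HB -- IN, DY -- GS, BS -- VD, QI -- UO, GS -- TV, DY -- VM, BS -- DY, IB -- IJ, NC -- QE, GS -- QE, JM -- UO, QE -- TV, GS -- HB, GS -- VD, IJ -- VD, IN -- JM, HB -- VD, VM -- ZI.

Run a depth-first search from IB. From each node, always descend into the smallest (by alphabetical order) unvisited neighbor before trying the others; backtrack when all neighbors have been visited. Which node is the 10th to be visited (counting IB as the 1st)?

IS

Visit IB
IB → FY
FY → BS
BS → DY
DY → GS
GS → HB
HB → IN
IN → JM
JM → IJ
IJ → IS
IS → TV
TV → QE
QE → NC
QE → VD
VD → QI
QI → RR
RR → UO
UO → ZI
ZI → VM

Visit order: IB, FY, BS, DY, GS, HB, IN, JM, IJ, IS, TV, QE, NC, VD, QI, RR, UO, ZI, VM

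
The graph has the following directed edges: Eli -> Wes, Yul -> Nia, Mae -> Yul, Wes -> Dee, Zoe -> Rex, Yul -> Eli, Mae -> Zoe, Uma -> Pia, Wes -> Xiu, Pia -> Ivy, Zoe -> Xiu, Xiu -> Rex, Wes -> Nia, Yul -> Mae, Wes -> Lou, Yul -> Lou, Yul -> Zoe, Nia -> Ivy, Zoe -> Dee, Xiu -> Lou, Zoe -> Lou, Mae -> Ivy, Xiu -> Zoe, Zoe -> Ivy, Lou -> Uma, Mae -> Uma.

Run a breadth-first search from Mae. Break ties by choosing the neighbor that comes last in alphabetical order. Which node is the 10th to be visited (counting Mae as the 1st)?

Nia

Visit Mae; enqueue Zoe, Yul, Uma, Ivy → queue [Zoe, Yul, Uma, Ivy]
Visit Zoe; enqueue Xiu, Rex, Lou, Dee → queue [Yul, Uma, Ivy, Xiu, Rex, Lou, Dee]
Visit Yul; enqueue Nia, Eli → queue [Uma, Ivy, Xiu, Rex, Lou, Dee, Nia, Eli]
Visit Uma; enqueue Pia → queue [Ivy, Xiu, Rex, Lou, Dee, Nia, Eli, Pia]
Visit Ivy → queue [Xiu, Rex, Lou, Dee, Nia, Eli, Pia]
Visit Xiu → queue [Rex, Lou, Dee, Nia, Eli, Pia]
Visit Rex → queue [Lou, Dee, Nia, Eli, Pia]
Visit Lou → queue [Dee, Nia, Eli, Pia]
Visit Dee → queue [Nia, Eli, Pia]
Visit Nia → queue [Eli, Pia]
Visit Eli; enqueue Wes → queue [Pia, Wes]
Visit Pia → queue [Wes]
Visit Wes → queue []

Visit order: Mae, Zoe, Yul, Uma, Ivy, Xiu, Rex, Lou, Dee, Nia, Eli, Pia, Wes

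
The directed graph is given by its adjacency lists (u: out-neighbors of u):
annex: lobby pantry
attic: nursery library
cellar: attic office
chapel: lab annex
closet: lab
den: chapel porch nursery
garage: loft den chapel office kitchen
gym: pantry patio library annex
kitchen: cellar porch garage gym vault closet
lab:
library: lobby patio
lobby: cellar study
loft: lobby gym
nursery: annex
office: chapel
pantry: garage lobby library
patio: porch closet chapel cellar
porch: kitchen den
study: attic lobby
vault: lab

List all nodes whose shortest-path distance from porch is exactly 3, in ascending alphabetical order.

annex, attic, lab, library, loft, office, pantry, patio

Level 0: porch
Level 1: den, kitchen
Level 2: cellar, chapel, closet, garage, gym, nursery, vault
Level 3: annex, attic, lab, library, loft, office, pantry, patio
Level 4: lobby
Level 5: study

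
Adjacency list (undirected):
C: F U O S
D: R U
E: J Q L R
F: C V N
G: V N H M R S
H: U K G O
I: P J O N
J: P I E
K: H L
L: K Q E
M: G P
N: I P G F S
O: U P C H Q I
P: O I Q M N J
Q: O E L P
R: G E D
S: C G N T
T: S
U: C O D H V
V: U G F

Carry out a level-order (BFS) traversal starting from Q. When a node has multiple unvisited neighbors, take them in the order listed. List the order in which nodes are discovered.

Q O E L P U C H I J R K M N D V F S G T

Visit Q; enqueue O, E, L, P → queue [O, E, L, P]
Visit O; enqueue U, C, H, I → queue [E, L, P, U, C, H, I]
Visit E; enqueue J, R → queue [L, P, U, C, H, I, J, R]
Visit L; enqueue K → queue [P, U, C, H, I, J, R, K]
Visit P; enqueue M, N → queue [U, C, H, I, J, R, K, M, N]
Visit U; enqueue D, V → queue [C, H, I, J, R, K, M, N, D, V]
Visit C; enqueue F, S → queue [H, I, J, R, K, M, N, D, V, F, S]
Visit H; enqueue G → queue [I, J, R, K, M, N, D, V, F, S, G]
Visit I → queue [J, R, K, M, N, D, V, F, S, G]
Visit J → queue [R, K, M, N, D, V, F, S, G]
Visit R → queue [K, M, N, D, V, F, S, G]
Visit K → queue [M, N, D, V, F, S, G]
Visit M → queue [N, D, V, F, S, G]
Visit N → queue [D, V, F, S, G]
Visit D → queue [V, F, S, G]
Visit V → queue [F, S, G]
Visit F → queue [S, G]
Visit S; enqueue T → queue [G, T]
Visit G → queue [T]
Visit T → queue []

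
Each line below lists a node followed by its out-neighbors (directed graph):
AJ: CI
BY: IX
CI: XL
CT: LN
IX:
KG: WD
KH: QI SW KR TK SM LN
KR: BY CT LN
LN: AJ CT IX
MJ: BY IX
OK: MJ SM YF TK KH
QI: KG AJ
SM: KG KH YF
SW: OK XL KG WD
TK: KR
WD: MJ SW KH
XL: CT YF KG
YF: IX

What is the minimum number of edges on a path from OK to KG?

Level 0: OK
Level 1: KH, MJ, SM, TK, YF
Level 2: BY, IX, KG, KR, LN, QI, SW
Level 3: AJ, CT, WD, XL
Level 4: CI
KG first appears at level 2.

2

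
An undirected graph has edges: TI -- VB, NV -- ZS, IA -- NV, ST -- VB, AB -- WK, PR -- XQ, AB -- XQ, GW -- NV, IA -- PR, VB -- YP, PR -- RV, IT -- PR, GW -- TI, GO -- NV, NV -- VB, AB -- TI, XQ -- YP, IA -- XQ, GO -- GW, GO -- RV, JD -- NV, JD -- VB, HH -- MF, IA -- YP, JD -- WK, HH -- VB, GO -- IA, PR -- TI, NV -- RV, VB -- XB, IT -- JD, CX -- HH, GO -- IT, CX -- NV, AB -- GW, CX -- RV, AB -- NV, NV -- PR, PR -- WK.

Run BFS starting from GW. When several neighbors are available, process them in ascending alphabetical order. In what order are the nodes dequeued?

GW, AB, GO, NV, TI, WK, XQ, IA, IT, RV, CX, JD, PR, VB, ZS, YP, HH, ST, XB, MF

Visit GW; enqueue AB, GO, NV, TI → queue [AB, GO, NV, TI]
Visit AB; enqueue WK, XQ → queue [GO, NV, TI, WK, XQ]
Visit GO; enqueue IA, IT, RV → queue [NV, TI, WK, XQ, IA, IT, RV]
Visit NV; enqueue CX, JD, PR, VB, ZS → queue [TI, WK, XQ, IA, IT, RV, CX, JD, PR, VB, ZS]
Visit TI → queue [WK, XQ, IA, IT, RV, CX, JD, PR, VB, ZS]
Visit WK → queue [XQ, IA, IT, RV, CX, JD, PR, VB, ZS]
Visit XQ; enqueue YP → queue [IA, IT, RV, CX, JD, PR, VB, ZS, YP]
Visit IA → queue [IT, RV, CX, JD, PR, VB, ZS, YP]
Visit IT → queue [RV, CX, JD, PR, VB, ZS, YP]
Visit RV → queue [CX, JD, PR, VB, ZS, YP]
Visit CX; enqueue HH → queue [JD, PR, VB, ZS, YP, HH]
Visit JD → queue [PR, VB, ZS, YP, HH]
Visit PR → queue [VB, ZS, YP, HH]
Visit VB; enqueue ST, XB → queue [ZS, YP, HH, ST, XB]
Visit ZS → queue [YP, HH, ST, XB]
Visit YP → queue [HH, ST, XB]
Visit HH; enqueue MF → queue [ST, XB, MF]
Visit ST → queue [XB, MF]
Visit XB → queue [MF]
Visit MF → queue []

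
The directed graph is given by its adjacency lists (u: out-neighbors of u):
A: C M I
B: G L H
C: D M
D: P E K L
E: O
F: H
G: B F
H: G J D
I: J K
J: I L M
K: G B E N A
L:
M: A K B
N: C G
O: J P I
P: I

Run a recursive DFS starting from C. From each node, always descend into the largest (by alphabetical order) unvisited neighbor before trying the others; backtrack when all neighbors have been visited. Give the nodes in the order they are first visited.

Visit C
C → M
M → K
K → N
N → G
G → F
F → H
H → J
J → L
J → I
H → D
D → P
D → E
E → O
G → B
K → A

C, M, K, N, G, F, H, J, L, I, D, P, E, O, B, A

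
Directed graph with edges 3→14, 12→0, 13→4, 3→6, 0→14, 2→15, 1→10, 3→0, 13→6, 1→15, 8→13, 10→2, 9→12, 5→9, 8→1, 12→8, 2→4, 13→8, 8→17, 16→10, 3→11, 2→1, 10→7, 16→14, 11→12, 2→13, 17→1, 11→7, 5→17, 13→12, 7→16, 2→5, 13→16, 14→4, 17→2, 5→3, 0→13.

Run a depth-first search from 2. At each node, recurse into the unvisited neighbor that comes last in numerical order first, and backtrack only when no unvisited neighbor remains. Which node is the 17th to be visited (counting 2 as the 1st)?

Visit 2
2 → 15
2 → 13
13 → 16
16 → 14
14 → 4
16 → 10
10 → 7
13 → 12
12 → 8
8 → 17
17 → 1
12 → 0
13 → 6
2 → 5
5 → 9
5 → 3
3 → 11

Visit order: 2, 15, 13, 16, 14, 4, 10, 7, 12, 8, 17, 1, 0, 6, 5, 9, 3, 11

3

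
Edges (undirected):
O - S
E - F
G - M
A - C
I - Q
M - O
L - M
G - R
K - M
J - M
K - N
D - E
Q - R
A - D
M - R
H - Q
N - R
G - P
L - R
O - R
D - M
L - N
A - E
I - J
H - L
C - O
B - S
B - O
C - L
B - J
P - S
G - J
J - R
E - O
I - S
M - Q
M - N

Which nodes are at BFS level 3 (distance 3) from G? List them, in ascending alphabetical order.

Level 0: G
Level 1: J, M, P, R
Level 2: B, D, I, K, L, N, O, Q, S
Level 3: A, C, E, H
Level 4: F

A, C, E, H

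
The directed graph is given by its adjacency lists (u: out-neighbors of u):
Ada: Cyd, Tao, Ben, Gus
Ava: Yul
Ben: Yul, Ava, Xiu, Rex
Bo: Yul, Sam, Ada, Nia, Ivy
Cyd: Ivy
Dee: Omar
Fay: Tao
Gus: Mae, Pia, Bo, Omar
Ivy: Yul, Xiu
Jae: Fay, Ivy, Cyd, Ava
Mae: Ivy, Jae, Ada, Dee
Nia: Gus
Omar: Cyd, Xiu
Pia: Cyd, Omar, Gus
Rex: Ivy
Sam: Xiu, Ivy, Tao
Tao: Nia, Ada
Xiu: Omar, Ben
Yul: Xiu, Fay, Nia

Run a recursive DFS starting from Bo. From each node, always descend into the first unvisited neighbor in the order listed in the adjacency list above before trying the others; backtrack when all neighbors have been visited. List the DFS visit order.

Visit Bo
Bo → Yul
Yul → Xiu
Xiu → Omar
Omar → Cyd
Cyd → Ivy
Xiu → Ben
Ben → Ava
Ben → Rex
Yul → Fay
Fay → Tao
Tao → Nia
Nia → Gus
Gus → Mae
Mae → Jae
Mae → Ada
Mae → Dee
Gus → Pia
Bo → Sam

Bo, Yul, Xiu, Omar, Cyd, Ivy, Ben, Ava, Rex, Fay, Tao, Nia, Gus, Mae, Jae, Ada, Dee, Pia, Sam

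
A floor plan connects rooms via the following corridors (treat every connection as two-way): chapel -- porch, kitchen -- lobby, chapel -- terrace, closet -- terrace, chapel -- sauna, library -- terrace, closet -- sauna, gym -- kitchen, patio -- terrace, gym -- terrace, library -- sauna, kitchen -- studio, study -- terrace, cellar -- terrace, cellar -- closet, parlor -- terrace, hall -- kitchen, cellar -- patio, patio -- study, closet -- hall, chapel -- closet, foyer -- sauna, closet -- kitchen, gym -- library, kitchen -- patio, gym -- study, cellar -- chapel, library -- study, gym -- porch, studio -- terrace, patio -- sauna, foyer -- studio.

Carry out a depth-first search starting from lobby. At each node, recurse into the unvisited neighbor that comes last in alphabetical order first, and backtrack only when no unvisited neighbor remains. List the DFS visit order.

Visit lobby
lobby → kitchen
kitchen → studio
studio → terrace
terrace → study
study → patio
patio → sauna
sauna → library
library → gym
gym → porch
porch → chapel
chapel → closet
closet → hall
closet → cellar
sauna → foyer
terrace → parlor

lobby -> kitchen -> studio -> terrace -> study -> patio -> sauna -> library -> gym -> porch -> chapel -> closet -> hall -> cellar -> foyer -> parlor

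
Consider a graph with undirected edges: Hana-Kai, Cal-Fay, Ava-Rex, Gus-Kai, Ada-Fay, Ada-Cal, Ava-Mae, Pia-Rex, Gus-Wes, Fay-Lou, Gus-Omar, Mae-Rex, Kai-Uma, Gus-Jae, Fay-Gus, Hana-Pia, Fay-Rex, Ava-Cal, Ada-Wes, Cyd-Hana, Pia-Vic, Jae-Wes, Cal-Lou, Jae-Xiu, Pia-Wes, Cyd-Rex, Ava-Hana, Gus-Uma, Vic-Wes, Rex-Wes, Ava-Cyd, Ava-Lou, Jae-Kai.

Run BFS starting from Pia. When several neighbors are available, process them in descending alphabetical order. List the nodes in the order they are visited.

Visit Pia; enqueue Wes, Vic, Rex, Hana → queue [Wes, Vic, Rex, Hana]
Visit Wes; enqueue Jae, Gus, Ada → queue [Vic, Rex, Hana, Jae, Gus, Ada]
Visit Vic → queue [Rex, Hana, Jae, Gus, Ada]
Visit Rex; enqueue Mae, Fay, Cyd, Ava → queue [Hana, Jae, Gus, Ada, Mae, Fay, Cyd, Ava]
Visit Hana; enqueue Kai → queue [Jae, Gus, Ada, Mae, Fay, Cyd, Ava, Kai]
Visit Jae; enqueue Xiu → queue [Gus, Ada, Mae, Fay, Cyd, Ava, Kai, Xiu]
Visit Gus; enqueue Uma, Omar → queue [Ada, Mae, Fay, Cyd, Ava, Kai, Xiu, Uma, Omar]
Visit Ada; enqueue Cal → queue [Mae, Fay, Cyd, Ava, Kai, Xiu, Uma, Omar, Cal]
Visit Mae → queue [Fay, Cyd, Ava, Kai, Xiu, Uma, Omar, Cal]
Visit Fay; enqueue Lou → queue [Cyd, Ava, Kai, Xiu, Uma, Omar, Cal, Lou]
Visit Cyd → queue [Ava, Kai, Xiu, Uma, Omar, Cal, Lou]
Visit Ava → queue [Kai, Xiu, Uma, Omar, Cal, Lou]
Visit Kai → queue [Xiu, Uma, Omar, Cal, Lou]
Visit Xiu → queue [Uma, Omar, Cal, Lou]
Visit Uma → queue [Omar, Cal, Lou]
Visit Omar → queue [Cal, Lou]
Visit Cal → queue [Lou]
Visit Lou → queue []

Pia, Wes, Vic, Rex, Hana, Jae, Gus, Ada, Mae, Fay, Cyd, Ava, Kai, Xiu, Uma, Omar, Cal, Lou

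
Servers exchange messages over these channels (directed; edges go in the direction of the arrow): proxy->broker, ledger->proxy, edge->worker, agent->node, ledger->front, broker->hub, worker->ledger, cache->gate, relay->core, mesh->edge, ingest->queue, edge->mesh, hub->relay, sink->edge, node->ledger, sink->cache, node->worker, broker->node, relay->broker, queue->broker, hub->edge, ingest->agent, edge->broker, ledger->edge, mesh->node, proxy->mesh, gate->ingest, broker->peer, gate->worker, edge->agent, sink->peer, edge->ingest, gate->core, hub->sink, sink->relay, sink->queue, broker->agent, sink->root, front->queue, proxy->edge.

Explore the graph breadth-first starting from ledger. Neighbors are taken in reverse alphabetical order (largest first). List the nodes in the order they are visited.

Visit ledger; enqueue proxy, front, edge → queue [proxy, front, edge]
Visit proxy; enqueue mesh, broker → queue [front, edge, mesh, broker]
Visit front; enqueue queue → queue [edge, mesh, broker, queue]
Visit edge; enqueue worker, ingest, agent → queue [mesh, broker, queue, worker, ingest, agent]
Visit mesh; enqueue node → queue [broker, queue, worker, ingest, agent, node]
Visit broker; enqueue peer, hub → queue [queue, worker, ingest, agent, node, peer, hub]
Visit queue → queue [worker, ingest, agent, node, peer, hub]
Visit worker → queue [ingest, agent, node, peer, hub]
Visit ingest → queue [agent, node, peer, hub]
Visit agent → queue [node, peer, hub]
Visit node → queue [peer, hub]
Visit peer → queue [hub]
Visit hub; enqueue sink, relay → queue [sink, relay]
Visit sink; enqueue root, cache → queue [relay, root, cache]
Visit relay; enqueue core → queue [root, cache, core]
Visit root → queue [cache, core]
Visit cache; enqueue gate → queue [core, gate]
Visit core → queue [gate]
Visit gate → queue []

ledger proxy front edge mesh broker queue worker ingest agent node peer hub sink relay root cache core gate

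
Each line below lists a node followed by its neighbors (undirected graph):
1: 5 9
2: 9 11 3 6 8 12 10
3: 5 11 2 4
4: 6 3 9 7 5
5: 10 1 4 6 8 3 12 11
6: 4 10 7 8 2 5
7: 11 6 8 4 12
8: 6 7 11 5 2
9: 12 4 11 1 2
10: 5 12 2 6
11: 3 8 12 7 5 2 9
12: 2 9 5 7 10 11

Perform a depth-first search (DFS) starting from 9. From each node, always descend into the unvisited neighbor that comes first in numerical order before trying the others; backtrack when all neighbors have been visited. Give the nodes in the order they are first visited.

Visit 9
9 → 1
1 → 5
5 → 3
3 → 2
2 → 6
6 → 4
4 → 7
7 → 8
8 → 11
11 → 12
12 → 10

9, 1, 5, 3, 2, 6, 4, 7, 8, 11, 12, 10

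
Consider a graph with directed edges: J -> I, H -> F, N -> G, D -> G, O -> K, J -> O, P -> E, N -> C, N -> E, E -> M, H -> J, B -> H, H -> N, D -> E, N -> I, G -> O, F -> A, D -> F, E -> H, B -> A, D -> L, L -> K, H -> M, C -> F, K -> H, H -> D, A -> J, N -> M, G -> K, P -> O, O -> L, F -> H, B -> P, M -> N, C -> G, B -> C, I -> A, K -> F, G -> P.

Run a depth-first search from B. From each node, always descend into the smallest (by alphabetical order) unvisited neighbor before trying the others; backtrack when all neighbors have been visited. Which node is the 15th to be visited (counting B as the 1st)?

Visit B
B → A
A → J
J → I
J → O
O → K
K → F
F → H
H → D
D → E
E → M
M → N
N → C
C → G
G → P
D → L

Visit order: B, A, J, I, O, K, F, H, D, E, M, N, C, G, P, L

P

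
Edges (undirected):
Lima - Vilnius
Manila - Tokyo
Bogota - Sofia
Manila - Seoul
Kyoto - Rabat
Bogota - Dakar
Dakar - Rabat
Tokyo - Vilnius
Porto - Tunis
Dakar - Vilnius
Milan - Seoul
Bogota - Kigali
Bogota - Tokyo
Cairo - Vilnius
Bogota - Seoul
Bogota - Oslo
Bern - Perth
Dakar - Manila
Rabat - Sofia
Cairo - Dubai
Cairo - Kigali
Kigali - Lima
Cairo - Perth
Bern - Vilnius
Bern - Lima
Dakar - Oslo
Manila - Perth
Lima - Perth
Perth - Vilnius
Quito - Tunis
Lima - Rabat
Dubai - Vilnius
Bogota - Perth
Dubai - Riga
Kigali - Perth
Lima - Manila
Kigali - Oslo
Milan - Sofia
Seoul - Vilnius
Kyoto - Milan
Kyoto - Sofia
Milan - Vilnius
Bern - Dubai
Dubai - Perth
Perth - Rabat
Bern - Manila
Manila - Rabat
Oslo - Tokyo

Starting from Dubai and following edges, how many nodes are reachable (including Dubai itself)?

BFS from Dubai visits: Dubai, Bern, Cairo, Perth, Riga, Vilnius, Lima, Manila, Kigali, Bogota, Rabat, Dakar, Milan, Seoul, Tokyo, Oslo, Sofia, Kyoto
Reachable nodes: 18 of 21 total.

18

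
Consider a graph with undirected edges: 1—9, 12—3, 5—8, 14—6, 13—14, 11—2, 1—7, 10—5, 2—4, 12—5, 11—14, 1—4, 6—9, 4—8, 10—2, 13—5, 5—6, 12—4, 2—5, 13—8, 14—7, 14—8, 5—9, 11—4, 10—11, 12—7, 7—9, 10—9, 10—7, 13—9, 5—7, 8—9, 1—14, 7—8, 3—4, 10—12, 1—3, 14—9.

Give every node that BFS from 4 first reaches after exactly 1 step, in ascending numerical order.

1, 2, 3, 8, 11, 12

Level 0: 4
Level 1: 1, 2, 3, 8, 11, 12
Level 2: 5, 7, 9, 10, 13, 14
Level 3: 6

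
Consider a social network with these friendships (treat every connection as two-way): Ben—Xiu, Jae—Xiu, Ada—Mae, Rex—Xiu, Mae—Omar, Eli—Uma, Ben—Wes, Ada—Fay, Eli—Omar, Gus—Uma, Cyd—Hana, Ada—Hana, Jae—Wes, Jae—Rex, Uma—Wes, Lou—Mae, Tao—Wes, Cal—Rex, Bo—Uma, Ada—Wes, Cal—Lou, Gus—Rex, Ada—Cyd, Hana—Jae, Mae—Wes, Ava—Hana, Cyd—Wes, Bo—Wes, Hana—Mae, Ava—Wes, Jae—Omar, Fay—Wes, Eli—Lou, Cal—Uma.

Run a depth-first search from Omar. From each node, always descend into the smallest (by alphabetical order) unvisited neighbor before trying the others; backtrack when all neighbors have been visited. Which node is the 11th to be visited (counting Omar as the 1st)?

Visit Omar
Omar → Eli
Eli → Lou
Lou → Cal
Cal → Rex
Rex → Gus
Gus → Uma
Uma → Bo
Bo → Wes
Wes → Ada
Ada → Cyd
Cyd → Hana
Hana → Ava
Hana → Jae
Jae → Xiu
Xiu → Ben
Hana → Mae
Ada → Fay
Wes → Tao

Visit order: Omar, Eli, Lou, Cal, Rex, Gus, Uma, Bo, Wes, Ada, Cyd, Hana, Ava, Jae, Xiu, Ben, Mae, Fay, Tao

Cyd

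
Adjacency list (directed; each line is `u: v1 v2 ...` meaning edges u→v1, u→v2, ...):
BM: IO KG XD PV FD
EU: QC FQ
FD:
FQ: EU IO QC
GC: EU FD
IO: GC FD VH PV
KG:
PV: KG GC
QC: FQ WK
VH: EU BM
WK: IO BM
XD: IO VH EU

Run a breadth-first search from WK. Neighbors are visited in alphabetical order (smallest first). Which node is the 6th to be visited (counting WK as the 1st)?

Visit WK; enqueue BM, IO → queue [BM, IO]
Visit BM; enqueue FD, KG, PV, XD → queue [IO, FD, KG, PV, XD]
Visit IO; enqueue GC, VH → queue [FD, KG, PV, XD, GC, VH]
Visit FD → queue [KG, PV, XD, GC, VH]
Visit KG → queue [PV, XD, GC, VH]
Visit PV → queue [XD, GC, VH]
Visit XD; enqueue EU → queue [GC, VH, EU]
Visit GC → queue [VH, EU]
Visit VH → queue [EU]
Visit EU; enqueue FQ, QC → queue [FQ, QC]
Visit FQ → queue [QC]
Visit QC → queue []

Visit order: WK, BM, IO, FD, KG, PV, XD, GC, VH, EU, FQ, QC

PV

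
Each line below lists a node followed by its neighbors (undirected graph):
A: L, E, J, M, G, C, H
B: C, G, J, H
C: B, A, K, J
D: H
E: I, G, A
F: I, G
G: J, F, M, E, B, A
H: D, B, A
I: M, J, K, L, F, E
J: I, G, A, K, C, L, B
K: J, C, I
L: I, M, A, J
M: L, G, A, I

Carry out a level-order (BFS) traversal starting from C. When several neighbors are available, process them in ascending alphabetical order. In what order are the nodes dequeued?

Visit C; enqueue A, B, J, K → queue [A, B, J, K]
Visit A; enqueue E, G, H, L, M → queue [B, J, K, E, G, H, L, M]
Visit B → queue [J, K, E, G, H, L, M]
Visit J; enqueue I → queue [K, E, G, H, L, M, I]
Visit K → queue [E, G, H, L, M, I]
Visit E → queue [G, H, L, M, I]
Visit G; enqueue F → queue [H, L, M, I, F]
Visit H; enqueue D → queue [L, M, I, F, D]
Visit L → queue [M, I, F, D]
Visit M → queue [I, F, D]
Visit I → queue [F, D]
Visit F → queue [D]
Visit D → queue []

C A B J K E G H L M I F D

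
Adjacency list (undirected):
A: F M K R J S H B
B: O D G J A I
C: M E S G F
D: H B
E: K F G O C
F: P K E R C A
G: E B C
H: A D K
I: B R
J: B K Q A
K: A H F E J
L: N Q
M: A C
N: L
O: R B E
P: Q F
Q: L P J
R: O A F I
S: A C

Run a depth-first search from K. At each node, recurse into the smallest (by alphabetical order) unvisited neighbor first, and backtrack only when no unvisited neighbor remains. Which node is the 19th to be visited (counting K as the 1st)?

S

Visit K
K → A
A → B
B → D
D → H
B → G
G → C
C → E
E → F
F → P
P → Q
Q → J
Q → L
L → N
F → R
R → I
R → O
C → M
C → S

Visit order: K, A, B, D, H, G, C, E, F, P, Q, J, L, N, R, I, O, M, S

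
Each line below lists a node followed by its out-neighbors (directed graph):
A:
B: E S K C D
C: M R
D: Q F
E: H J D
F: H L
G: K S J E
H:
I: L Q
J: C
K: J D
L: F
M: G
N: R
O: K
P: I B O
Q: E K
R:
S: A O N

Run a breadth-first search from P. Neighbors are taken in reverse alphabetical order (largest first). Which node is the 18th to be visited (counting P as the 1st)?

M

Visit P; enqueue O, I, B → queue [O, I, B]
Visit O; enqueue K → queue [I, B, K]
Visit I; enqueue Q, L → queue [B, K, Q, L]
Visit B; enqueue S, E, D, C → queue [K, Q, L, S, E, D, C]
Visit K; enqueue J → queue [Q, L, S, E, D, C, J]
Visit Q → queue [L, S, E, D, C, J]
Visit L; enqueue F → queue [S, E, D, C, J, F]
Visit S; enqueue N, A → queue [E, D, C, J, F, N, A]
Visit E; enqueue H → queue [D, C, J, F, N, A, H]
Visit D → queue [C, J, F, N, A, H]
Visit C; enqueue R, M → queue [J, F, N, A, H, R, M]
Visit J → queue [F, N, A, H, R, M]
Visit F → queue [N, A, H, R, M]
Visit N → queue [A, H, R, M]
Visit A → queue [H, R, M]
Visit H → queue [R, M]
Visit R → queue [M]
Visit M; enqueue G → queue [G]
Visit G → queue []

Visit order: P, O, I, B, K, Q, L, S, E, D, C, J, F, N, A, H, R, M, G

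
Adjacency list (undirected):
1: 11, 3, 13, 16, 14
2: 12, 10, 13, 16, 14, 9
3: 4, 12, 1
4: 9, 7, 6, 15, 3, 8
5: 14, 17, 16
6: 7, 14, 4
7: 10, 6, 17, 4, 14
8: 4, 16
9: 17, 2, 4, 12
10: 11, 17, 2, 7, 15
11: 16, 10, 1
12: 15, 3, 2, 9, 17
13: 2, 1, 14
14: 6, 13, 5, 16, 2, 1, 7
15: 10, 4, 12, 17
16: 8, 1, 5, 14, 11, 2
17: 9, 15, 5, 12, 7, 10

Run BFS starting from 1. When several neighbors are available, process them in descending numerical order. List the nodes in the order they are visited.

1 → 16 → 14 → 13 → 11 → 3 → 8 → 5 → 2 → 7 → 6 → 10 → 12 → 4 → 17 → 9 → 15

Visit 1; enqueue 16, 14, 13, 11, 3 → queue [16, 14, 13, 11, 3]
Visit 16; enqueue 8, 5, 2 → queue [14, 13, 11, 3, 8, 5, 2]
Visit 14; enqueue 7, 6 → queue [13, 11, 3, 8, 5, 2, 7, 6]
Visit 13 → queue [11, 3, 8, 5, 2, 7, 6]
Visit 11; enqueue 10 → queue [3, 8, 5, 2, 7, 6, 10]
Visit 3; enqueue 12, 4 → queue [8, 5, 2, 7, 6, 10, 12, 4]
Visit 8 → queue [5, 2, 7, 6, 10, 12, 4]
Visit 5; enqueue 17 → queue [2, 7, 6, 10, 12, 4, 17]
Visit 2; enqueue 9 → queue [7, 6, 10, 12, 4, 17, 9]
Visit 7 → queue [6, 10, 12, 4, 17, 9]
Visit 6 → queue [10, 12, 4, 17, 9]
Visit 10; enqueue 15 → queue [12, 4, 17, 9, 15]
Visit 12 → queue [4, 17, 9, 15]
Visit 4 → queue [17, 9, 15]
Visit 17 → queue [9, 15]
Visit 9 → queue [15]
Visit 15 → queue []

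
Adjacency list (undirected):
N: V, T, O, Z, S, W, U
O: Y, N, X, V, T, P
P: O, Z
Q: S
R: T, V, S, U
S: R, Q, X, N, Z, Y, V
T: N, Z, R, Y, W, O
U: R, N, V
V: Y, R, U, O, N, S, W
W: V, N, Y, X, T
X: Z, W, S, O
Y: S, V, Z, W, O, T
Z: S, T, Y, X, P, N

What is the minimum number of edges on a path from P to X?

2

Level 0: P
Level 1: O, Z
Level 2: N, S, T, V, X, Y
Level 3: Q, R, U, W
X first appears at level 2.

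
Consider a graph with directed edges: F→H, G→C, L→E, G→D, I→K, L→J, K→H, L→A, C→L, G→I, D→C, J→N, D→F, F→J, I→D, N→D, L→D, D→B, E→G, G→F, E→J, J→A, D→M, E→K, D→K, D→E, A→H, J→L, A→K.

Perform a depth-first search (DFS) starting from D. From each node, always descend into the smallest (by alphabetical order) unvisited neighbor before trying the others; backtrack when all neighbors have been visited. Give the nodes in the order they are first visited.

Visit D
D → B
D → C
C → L
L → A
A → H
A → K
L → E
E → G
G → F
F → J
J → N
G → I
D → M

D, B, C, L, A, H, K, E, G, F, J, N, I, M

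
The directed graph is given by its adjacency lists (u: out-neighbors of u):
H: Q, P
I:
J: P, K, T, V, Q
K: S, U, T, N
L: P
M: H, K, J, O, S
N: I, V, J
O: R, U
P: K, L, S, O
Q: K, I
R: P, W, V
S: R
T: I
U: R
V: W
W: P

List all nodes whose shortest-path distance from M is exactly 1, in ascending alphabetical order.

H, J, K, O, S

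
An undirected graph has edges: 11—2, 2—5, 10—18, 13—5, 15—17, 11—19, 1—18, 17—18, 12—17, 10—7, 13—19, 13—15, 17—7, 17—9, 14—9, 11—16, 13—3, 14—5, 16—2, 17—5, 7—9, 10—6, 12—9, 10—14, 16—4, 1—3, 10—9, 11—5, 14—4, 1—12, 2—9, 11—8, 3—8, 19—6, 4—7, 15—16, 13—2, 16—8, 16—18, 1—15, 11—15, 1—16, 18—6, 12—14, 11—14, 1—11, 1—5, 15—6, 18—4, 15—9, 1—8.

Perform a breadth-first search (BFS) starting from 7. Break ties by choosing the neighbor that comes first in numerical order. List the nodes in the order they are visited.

7 -> 4 -> 9 -> 10 -> 17 -> 14 -> 16 -> 18 -> 2 -> 12 -> 15 -> 6 -> 5 -> 11 -> 1 -> 8 -> 13 -> 19 -> 3

Visit 7; enqueue 4, 9, 10, 17 → queue [4, 9, 10, 17]
Visit 4; enqueue 14, 16, 18 → queue [9, 10, 17, 14, 16, 18]
Visit 9; enqueue 2, 12, 15 → queue [10, 17, 14, 16, 18, 2, 12, 15]
Visit 10; enqueue 6 → queue [17, 14, 16, 18, 2, 12, 15, 6]
Visit 17; enqueue 5 → queue [14, 16, 18, 2, 12, 15, 6, 5]
Visit 14; enqueue 11 → queue [16, 18, 2, 12, 15, 6, 5, 11]
Visit 16; enqueue 1, 8 → queue [18, 2, 12, 15, 6, 5, 11, 1, 8]
Visit 18 → queue [2, 12, 15, 6, 5, 11, 1, 8]
Visit 2; enqueue 13 → queue [12, 15, 6, 5, 11, 1, 8, 13]
Visit 12 → queue [15, 6, 5, 11, 1, 8, 13]
Visit 15 → queue [6, 5, 11, 1, 8, 13]
Visit 6; enqueue 19 → queue [5, 11, 1, 8, 13, 19]
Visit 5 → queue [11, 1, 8, 13, 19]
Visit 11 → queue [1, 8, 13, 19]
Visit 1; enqueue 3 → queue [8, 13, 19, 3]
Visit 8 → queue [13, 19, 3]
Visit 13 → queue [19, 3]
Visit 19 → queue [3]
Visit 3 → queue []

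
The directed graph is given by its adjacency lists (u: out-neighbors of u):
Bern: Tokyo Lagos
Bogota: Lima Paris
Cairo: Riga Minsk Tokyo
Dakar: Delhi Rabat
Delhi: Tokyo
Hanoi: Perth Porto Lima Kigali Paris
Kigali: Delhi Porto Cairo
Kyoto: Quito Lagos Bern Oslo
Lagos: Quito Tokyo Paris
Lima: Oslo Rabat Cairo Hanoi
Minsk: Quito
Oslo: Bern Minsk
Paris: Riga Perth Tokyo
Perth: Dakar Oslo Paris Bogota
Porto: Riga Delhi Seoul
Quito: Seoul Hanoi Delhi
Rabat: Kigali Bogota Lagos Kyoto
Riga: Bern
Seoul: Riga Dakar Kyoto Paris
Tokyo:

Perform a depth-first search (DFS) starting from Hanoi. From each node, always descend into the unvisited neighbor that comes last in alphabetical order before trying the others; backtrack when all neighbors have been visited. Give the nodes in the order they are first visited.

Hanoi Porto Seoul Riga Bern Tokyo Lagos Quito Delhi Paris Perth Oslo Minsk Dakar Rabat Kyoto Kigali Cairo Bogota Lima

Visit Hanoi
Hanoi → Porto
Porto → Seoul
Seoul → Riga
Riga → Bern
Bern → Tokyo
Bern → Lagos
Lagos → Quito
Quito → Delhi
Lagos → Paris
Paris → Perth
Perth → Oslo
Oslo → Minsk
Perth → Dakar
Dakar → Rabat
Rabat → Kyoto
Rabat → Kigali
Kigali → Cairo
Rabat → Bogota
Bogota → Lima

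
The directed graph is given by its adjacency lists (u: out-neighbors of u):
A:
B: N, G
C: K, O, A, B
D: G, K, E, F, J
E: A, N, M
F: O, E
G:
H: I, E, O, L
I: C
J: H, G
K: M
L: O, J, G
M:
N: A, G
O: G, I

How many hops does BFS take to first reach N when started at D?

2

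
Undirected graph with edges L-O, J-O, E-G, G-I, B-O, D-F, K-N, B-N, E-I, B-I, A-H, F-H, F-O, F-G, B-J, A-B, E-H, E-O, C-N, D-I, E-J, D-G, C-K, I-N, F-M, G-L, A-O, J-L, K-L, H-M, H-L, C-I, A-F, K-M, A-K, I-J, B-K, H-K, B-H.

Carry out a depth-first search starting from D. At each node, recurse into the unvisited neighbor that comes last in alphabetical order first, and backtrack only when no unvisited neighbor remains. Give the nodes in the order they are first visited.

D -> I -> N -> K -> M -> H -> L -> O -> J -> E -> G -> F -> A -> B -> C

Visit D
D → I
I → N
N → K
K → M
M → H
H → L
L → O
O → J
J → E
E → G
G → F
F → A
A → B
K → C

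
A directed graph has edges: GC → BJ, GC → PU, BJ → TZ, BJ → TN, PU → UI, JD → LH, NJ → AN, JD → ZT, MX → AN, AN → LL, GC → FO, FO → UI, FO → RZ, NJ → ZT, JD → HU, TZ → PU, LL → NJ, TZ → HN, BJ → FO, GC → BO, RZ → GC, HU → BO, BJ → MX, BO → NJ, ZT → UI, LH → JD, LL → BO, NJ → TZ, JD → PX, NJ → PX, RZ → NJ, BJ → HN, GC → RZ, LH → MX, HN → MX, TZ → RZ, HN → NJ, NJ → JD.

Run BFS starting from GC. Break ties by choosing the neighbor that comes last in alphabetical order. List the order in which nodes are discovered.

GC → RZ → PU → FO → BO → BJ → NJ → UI → TZ → TN → MX → HN → ZT → PX → JD → AN → LH → HU → LL

Visit GC; enqueue RZ, PU, FO, BO, BJ → queue [RZ, PU, FO, BO, BJ]
Visit RZ; enqueue NJ → queue [PU, FO, BO, BJ, NJ]
Visit PU; enqueue UI → queue [FO, BO, BJ, NJ, UI]
Visit FO → queue [BO, BJ, NJ, UI]
Visit BO → queue [BJ, NJ, UI]
Visit BJ; enqueue TZ, TN, MX, HN → queue [NJ, UI, TZ, TN, MX, HN]
Visit NJ; enqueue ZT, PX, JD, AN → queue [UI, TZ, TN, MX, HN, ZT, PX, JD, AN]
Visit UI → queue [TZ, TN, MX, HN, ZT, PX, JD, AN]
Visit TZ → queue [TN, MX, HN, ZT, PX, JD, AN]
Visit TN → queue [MX, HN, ZT, PX, JD, AN]
Visit MX → queue [HN, ZT, PX, JD, AN]
Visit HN → queue [ZT, PX, JD, AN]
Visit ZT → queue [PX, JD, AN]
Visit PX → queue [JD, AN]
Visit JD; enqueue LH, HU → queue [AN, LH, HU]
Visit AN; enqueue LL → queue [LH, HU, LL]
Visit LH → queue [HU, LL]
Visit HU → queue [LL]
Visit LL → queue []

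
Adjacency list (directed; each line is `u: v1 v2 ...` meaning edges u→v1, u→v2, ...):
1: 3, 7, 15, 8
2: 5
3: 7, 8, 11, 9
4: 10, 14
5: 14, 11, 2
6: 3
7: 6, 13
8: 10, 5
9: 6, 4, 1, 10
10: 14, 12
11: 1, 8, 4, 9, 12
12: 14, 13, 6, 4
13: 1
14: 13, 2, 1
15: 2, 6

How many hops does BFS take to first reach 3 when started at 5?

3

Level 0: 5
Level 1: 2, 11, 14
Level 2: 1, 4, 8, 9, 12, 13
Level 3: 3, 6, 7, 10, 15
3 first appears at level 3.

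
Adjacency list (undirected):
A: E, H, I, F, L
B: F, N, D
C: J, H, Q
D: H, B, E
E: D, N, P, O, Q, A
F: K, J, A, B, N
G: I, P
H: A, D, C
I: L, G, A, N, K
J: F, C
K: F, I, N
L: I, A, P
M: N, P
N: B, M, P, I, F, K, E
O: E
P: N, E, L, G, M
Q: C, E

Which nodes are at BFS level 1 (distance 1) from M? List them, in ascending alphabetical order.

N, P

Level 0: M
Level 1: N, P
Level 2: B, E, F, G, I, K, L
Level 3: A, D, J, O, Q
Level 4: C, H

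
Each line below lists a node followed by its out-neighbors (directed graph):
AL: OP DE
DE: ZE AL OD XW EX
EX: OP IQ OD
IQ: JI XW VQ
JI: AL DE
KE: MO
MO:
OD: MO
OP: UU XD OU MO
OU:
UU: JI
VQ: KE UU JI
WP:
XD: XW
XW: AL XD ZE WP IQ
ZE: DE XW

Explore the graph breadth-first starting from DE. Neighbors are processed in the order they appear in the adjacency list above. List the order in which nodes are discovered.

Visit DE; enqueue ZE, AL, OD, XW, EX → queue [ZE, AL, OD, XW, EX]
Visit ZE → queue [AL, OD, XW, EX]
Visit AL; enqueue OP → queue [OD, XW, EX, OP]
Visit OD; enqueue MO → queue [XW, EX, OP, MO]
Visit XW; enqueue XD, WP, IQ → queue [EX, OP, MO, XD, WP, IQ]
Visit EX → queue [OP, MO, XD, WP, IQ]
Visit OP; enqueue UU, OU → queue [MO, XD, WP, IQ, UU, OU]
Visit MO → queue [XD, WP, IQ, UU, OU]
Visit XD → queue [WP, IQ, UU, OU]
Visit WP → queue [IQ, UU, OU]
Visit IQ; enqueue JI, VQ → queue [UU, OU, JI, VQ]
Visit UU → queue [OU, JI, VQ]
Visit OU → queue [JI, VQ]
Visit JI → queue [VQ]
Visit VQ; enqueue KE → queue [KE]
Visit KE → queue []

DE → ZE → AL → OD → XW → EX → OP → MO → XD → WP → IQ → UU → OU → JI → VQ → KE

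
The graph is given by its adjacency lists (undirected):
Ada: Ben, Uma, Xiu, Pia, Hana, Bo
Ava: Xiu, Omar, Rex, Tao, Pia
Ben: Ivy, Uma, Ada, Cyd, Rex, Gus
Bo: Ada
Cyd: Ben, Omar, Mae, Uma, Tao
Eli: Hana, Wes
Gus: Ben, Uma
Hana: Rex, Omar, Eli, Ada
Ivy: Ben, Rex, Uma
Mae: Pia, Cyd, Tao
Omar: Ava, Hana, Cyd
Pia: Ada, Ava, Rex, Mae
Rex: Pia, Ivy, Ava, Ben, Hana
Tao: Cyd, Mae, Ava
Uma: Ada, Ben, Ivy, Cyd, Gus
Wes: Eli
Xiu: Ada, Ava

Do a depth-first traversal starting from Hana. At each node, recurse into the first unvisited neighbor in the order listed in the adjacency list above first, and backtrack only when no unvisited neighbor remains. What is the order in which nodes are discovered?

Visit Hana
Hana → Rex
Rex → Pia
Pia → Ada
Ada → Ben
Ben → Ivy
Ivy → Uma
Uma → Cyd
Cyd → Omar
Omar → Ava
Ava → Xiu
Ava → Tao
Tao → Mae
Uma → Gus
Ada → Bo
Hana → Eli
Eli → Wes

Hana Rex Pia Ada Ben Ivy Uma Cyd Omar Ava Xiu Tao Mae Gus Bo Eli Wes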